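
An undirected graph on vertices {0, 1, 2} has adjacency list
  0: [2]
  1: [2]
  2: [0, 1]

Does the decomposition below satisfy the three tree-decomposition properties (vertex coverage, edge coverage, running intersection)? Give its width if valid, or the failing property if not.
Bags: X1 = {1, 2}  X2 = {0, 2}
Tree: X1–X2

Every vertex of G appears in some bag (union = {0, 1, 2}); every edge is covered by a bag; and for each vertex v the set of bags containing v is connected in the bag tree. The decomposition is therefore valid. The largest bag has 2 vertices, so the width is 1.

Yes; width 1.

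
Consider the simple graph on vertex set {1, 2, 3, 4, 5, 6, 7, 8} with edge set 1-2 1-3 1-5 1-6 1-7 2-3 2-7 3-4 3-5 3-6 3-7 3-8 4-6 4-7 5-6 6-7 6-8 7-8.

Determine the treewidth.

3

A width-3 tree decomposition is:
Bags: B1 = {1, 3, 6, 7}  B2 = {1, 3, 5, 6}  B3 = {3, 6, 7, 8}  B4 = {3, 4, 6, 7}  B5 = {1, 2, 3, 7}
Tree: B1–B2, B1–B3, B1–B4, B1–B5
Each bag holds 4 vertices, so the decomposition has width 3, which upper-bounds the treewidth. For the lower bound, the 4 vertices {1, 2, 3, 7} are pairwise adjacent, and any tree decomposition puts a clique entirely inside one bag — forcing width ≥ 3. Therefore the treewidth is 3.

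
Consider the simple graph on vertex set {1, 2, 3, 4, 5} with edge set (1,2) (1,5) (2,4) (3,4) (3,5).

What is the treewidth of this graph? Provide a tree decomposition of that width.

Treewidth 2.
One optimal decomposition is:
Bags: B1 = {1, 2, 5}  B2 = {2, 3, 5}  B3 = {2, 3, 4}
Tree: B1–B2, B2–B3

The largest bag has 3 vertices, giving width 2; this decomposition certifies tw(G) ≤ 2. For the lower bound, G contains the cycle 2–1–5–3–4–2, so G is not a forest; only forests have treewidth ≤ 1, hence tw(G) ≥ 2. Combining the bounds, tw(G) = 2.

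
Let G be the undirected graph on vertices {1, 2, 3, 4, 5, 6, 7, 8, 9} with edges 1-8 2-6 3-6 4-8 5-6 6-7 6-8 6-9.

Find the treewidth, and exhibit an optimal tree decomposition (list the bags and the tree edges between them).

Treewidth 1.
One optimal decomposition is:
Bags: B1 = {4, 8}  B2 = {6, 8}  B3 = {3, 6}  B4 = {6, 9}  B5 = {2, 6}  B6 = {5, 6}  B7 = {6, 7}  B8 = {1, 8}
Tree: B1–B2, B2–B3, B3–B4, B3–B5, B4–B6, B3–B7, B1–B8

Each bag holds 2 vertices, so the decomposition has width 1, which upper-bounds the treewidth. G has an edge, so its treewidth is at least 1. Combining the bounds, tw(G) = 1.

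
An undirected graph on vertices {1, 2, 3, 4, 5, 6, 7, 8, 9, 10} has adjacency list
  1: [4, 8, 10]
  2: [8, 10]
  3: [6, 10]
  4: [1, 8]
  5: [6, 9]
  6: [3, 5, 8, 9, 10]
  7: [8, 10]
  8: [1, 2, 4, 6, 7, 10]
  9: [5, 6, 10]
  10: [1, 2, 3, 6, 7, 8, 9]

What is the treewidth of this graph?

2

A width-2 tree decomposition is:
Bags: B1 = {2, 8, 10}  B2 = {6, 8, 10}  B3 = {3, 6, 10}  B4 = {1, 8, 10}  B5 = {1, 4, 8}  B6 = {6, 9, 10}  B7 = {7, 8, 10}  B8 = {5, 6, 9}
Tree: B1–B2, B2–B3, B2–B4, B4–B5, B3–B6, B2–B7, B6–B8
The largest bag has 3 vertices, giving width 2; this decomposition certifies tw(G) ≤ 2. On the other hand G contains the 3-clique {1, 8, 10}. A clique must lie in a single bag of any decomposition, so no decomposition can have width below 2. Therefore the treewidth is 2.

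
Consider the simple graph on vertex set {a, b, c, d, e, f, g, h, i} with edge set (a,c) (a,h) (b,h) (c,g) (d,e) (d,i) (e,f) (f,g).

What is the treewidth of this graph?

A width-1 tree decomposition is:
Bags: B1 = {b, h}  B2 = {a, h}  B3 = {a, c}  B4 = {c, g}  B5 = {f, g}  B6 = {e, f}  B7 = {d, e}  B8 = {d, i}
Tree: B1–B2, B2–B3, B3–B4, B4–B5, B5–B6, B6–B7, B7–B8
The largest bag has 2 vertices, giving width 1; this decomposition certifies tw(G) ≤ 1. Since G has at least one edge (e.g. b–h), it is not an edgeless graph, so tw(G) ≥ 1. Hence tw(G) = 1 exactly.

1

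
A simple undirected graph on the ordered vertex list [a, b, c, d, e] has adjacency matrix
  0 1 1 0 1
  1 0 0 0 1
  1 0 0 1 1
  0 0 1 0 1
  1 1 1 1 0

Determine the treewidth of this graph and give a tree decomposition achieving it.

Treewidth 2.
One such decomposition:
Bags: B1 = {a, b, e}  B2 = {a, c, e}  B3 = {c, d, e}
Tree: B1–B2, B2–B3

The largest bag has 3 vertices, giving width 2; this decomposition certifies tw(G) ≤ 2. Conversely, {c, d, e} is a clique of size 3, and the vertices of any clique must share a bag in every tree decomposition; so some bag has ≥ 3 vertices and tw(G) ≥ 2. Hence tw(G) = 2 exactly.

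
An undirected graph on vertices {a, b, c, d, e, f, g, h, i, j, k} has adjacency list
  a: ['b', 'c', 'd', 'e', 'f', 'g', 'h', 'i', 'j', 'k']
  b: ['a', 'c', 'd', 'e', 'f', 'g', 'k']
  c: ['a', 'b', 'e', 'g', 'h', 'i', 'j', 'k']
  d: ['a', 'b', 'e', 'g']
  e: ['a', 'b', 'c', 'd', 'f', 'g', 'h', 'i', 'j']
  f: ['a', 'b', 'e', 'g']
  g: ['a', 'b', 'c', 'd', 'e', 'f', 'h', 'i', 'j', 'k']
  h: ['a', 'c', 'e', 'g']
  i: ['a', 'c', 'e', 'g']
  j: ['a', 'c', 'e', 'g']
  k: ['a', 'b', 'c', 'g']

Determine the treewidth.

A width-4 tree decomposition is:
Bags: B1 = {a, b, c, e, g}  B2 = {a, c, e, g, h}  B3 = {a, b, d, e, g}  B4 = {a, b, e, f, g}  B5 = {a, b, c, g, k}  B6 = {a, c, e, g, j}  B7 = {a, c, e, g, i}
Tree: B1–B2, B1–B3, B3–B4, B1–B5, B1–B6, B1–B7
Each bag holds 5 vertices, so the decomposition has width 4, which upper-bounds the treewidth. For the lower bound, the 5 vertices {a, b, d, e, g} are pairwise adjacent, and any tree decomposition puts a clique entirely inside one bag — forcing width ≥ 4. Combining the bounds, tw(G) = 4.

4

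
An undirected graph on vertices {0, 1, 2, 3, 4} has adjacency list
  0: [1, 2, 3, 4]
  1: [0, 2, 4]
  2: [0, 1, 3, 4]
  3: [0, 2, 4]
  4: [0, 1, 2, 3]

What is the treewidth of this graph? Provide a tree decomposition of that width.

Each bag holds 4 vertices, so the decomposition has width 3, which upper-bounds the treewidth. For the lower bound, the 4 vertices {0, 1, 2, 4} are pairwise adjacent, and any tree decomposition puts a clique entirely inside one bag — forcing width ≥ 3. Hence tw(G) = 3 exactly.

Treewidth 3.
One optimal decomposition is:
Bags: B1 = {0, 2, 3, 4}  B2 = {0, 1, 2, 4}
Tree: B1–B2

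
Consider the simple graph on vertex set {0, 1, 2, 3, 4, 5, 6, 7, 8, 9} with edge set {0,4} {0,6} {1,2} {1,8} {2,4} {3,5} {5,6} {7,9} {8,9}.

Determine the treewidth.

A width-1 tree decomposition is:
Bags: B1 = {7, 9}  B2 = {8, 9}  B3 = {1, 8}  B4 = {1, 2}  B5 = {2, 4}  B6 = {0, 4}  B7 = {0, 6}  B8 = {5, 6}  B9 = {3, 5}
Tree: B1–B2, B2–B3, B3–B4, B4–B5, B5–B6, B6–B7, B7–B8, B8–B9
Each bag holds 2 vertices, so the decomposition has width 1, which upper-bounds the treewidth. Since G has at least one edge (e.g. 7–9), it is not an edgeless graph, so tw(G) ≥ 1. Therefore the treewidth is 1.

1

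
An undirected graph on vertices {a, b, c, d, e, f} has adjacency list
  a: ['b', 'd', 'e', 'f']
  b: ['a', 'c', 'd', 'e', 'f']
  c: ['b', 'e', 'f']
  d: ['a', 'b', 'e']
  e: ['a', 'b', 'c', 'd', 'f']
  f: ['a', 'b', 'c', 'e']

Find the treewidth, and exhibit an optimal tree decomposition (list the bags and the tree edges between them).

Treewidth 3.
Bags: B1 = {a, b, e, f}  B2 = {a, b, d, e}  B3 = {b, c, e, f}
Tree: B1–B2, B1–B3

Each bag holds 4 vertices, so the decomposition has width 3, which upper-bounds the treewidth. Conversely, {a, b, d, e} is a clique of size 4, and the vertices of any clique must share a bag in every tree decomposition; so some bag has ≥ 4 vertices and tw(G) ≥ 3. Therefore the treewidth is 3.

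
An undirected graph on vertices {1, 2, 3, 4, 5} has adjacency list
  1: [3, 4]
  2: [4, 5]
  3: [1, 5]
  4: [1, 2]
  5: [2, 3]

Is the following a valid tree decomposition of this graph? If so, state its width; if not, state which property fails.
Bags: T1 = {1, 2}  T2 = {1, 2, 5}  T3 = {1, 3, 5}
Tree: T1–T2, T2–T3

No — vertex 4 appears in no bag.

A tree decomposition must satisfy three properties: every vertex lies in some bag; for every edge, both endpoints lie together in some bag; and for every vertex, the bags containing it form a connected subtree. Here vertex 4 appears in no bag, so the decomposition is invalid.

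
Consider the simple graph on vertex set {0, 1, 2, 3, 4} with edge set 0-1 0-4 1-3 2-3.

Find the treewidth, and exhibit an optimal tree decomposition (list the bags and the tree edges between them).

Treewidth 1.
One such decomposition:
Bags: B1 = {2, 3}  B2 = {1, 3}  B3 = {0, 1}  B4 = {0, 4}
Tree: B1–B2, B2–B3, B3–B4

Each bag holds 2 vertices, so the decomposition has width 1, which upper-bounds the treewidth. Any graph with an edge has treewidth ≥ 1, and G has the edge 2–3. Hence tw(G) = 1 exactly.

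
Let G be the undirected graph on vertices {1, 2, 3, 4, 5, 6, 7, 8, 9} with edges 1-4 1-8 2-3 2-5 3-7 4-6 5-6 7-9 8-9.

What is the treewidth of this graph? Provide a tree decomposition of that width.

Treewidth 2.
One optimal decomposition is:
Bags: B1 = {1, 8, 9}  B2 = {1, 7, 9}  B3 = {1, 3, 7}  B4 = {1, 2, 3}  B5 = {1, 2, 5}  B6 = {1, 5, 6}  B7 = {1, 4, 6}
Tree: B1–B2, B2–B3, B3–B4, B4–B5, B5–B6, B6–B7

The largest bag has 3 vertices, giving width 2; this decomposition certifies tw(G) ≤ 2. For the lower bound, G contains the cycle 1–8–9–7–3–2–5–6–4–1, so G is not a forest; only forests have treewidth ≤ 1, hence tw(G) ≥ 2. The upper and lower bounds meet at 2, so that is the treewidth.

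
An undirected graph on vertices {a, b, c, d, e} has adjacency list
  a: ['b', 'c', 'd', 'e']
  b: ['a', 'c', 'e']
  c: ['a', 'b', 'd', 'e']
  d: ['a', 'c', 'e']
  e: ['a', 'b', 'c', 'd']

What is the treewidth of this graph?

3

A width-3 tree decomposition is:
Bags: B1 = {a, b, c, e}  B2 = {a, c, d, e}
Tree: B1–B2
Each bag holds 4 vertices, so the decomposition has width 3, which upper-bounds the treewidth. Conversely, {a, c, d, e} is a clique of size 4, and the vertices of any clique must share a bag in every tree decomposition; so some bag has ≥ 4 vertices and tw(G) ≥ 3. Combining the bounds, tw(G) = 3.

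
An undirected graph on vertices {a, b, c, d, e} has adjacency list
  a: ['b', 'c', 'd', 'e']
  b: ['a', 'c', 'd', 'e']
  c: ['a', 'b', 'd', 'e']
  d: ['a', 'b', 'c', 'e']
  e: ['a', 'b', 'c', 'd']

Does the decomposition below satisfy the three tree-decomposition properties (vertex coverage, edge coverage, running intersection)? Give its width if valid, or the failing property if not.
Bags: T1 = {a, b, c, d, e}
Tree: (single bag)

Checking the three conditions: (i) the bags cover all of {a, b, c, d, e}; (ii) for each edge, some bag contains both endpoints; (iii) the bags containing any fixed vertex form a subtree. All hold, so the decomposition is valid with width 5 − 1 = 4.

Yes; width 4.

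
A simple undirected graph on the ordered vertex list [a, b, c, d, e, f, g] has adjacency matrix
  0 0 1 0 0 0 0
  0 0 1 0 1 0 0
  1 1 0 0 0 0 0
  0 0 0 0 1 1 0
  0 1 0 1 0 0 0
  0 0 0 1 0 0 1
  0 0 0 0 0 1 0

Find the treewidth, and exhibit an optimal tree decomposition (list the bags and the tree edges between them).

Every bag has size at most 2, so the width is 2 − 1 = 1 and tw(G) ≤ 1. Since G has at least one edge (e.g. a–c), it is not an edgeless graph, so tw(G) ≥ 1. Hence tw(G) = 1 exactly.

Treewidth 1.
One such decomposition:
Bags: B1 = {a, c}  B2 = {b, c}  B3 = {b, e}  B4 = {d, e}  B5 = {d, f}  B6 = {f, g}
Tree: B1–B2, B2–B3, B3–B4, B4–B5, B5–B6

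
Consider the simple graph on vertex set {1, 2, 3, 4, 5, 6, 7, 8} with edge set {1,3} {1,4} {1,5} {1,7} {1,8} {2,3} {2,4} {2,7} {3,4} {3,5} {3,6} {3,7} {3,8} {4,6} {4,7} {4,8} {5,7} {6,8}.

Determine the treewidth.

A width-3 tree decomposition is:
Bags: B1 = {2, 3, 4, 7}  B2 = {1, 3, 4, 7}  B3 = {1, 3, 4, 8}  B4 = {1, 3, 5, 7}  B5 = {3, 4, 6, 8}
Tree: B1–B2, B2–B3, B2–B4, B3–B5
Each bag holds 4 vertices, so the decomposition has width 3, which upper-bounds the treewidth. Conversely, {1, 3, 4, 8} is a clique of size 4, and the vertices of any clique must share a bag in every tree decomposition; so some bag has ≥ 4 vertices and tw(G) ≥ 3. The upper and lower bounds meet at 3, so that is the treewidth.

3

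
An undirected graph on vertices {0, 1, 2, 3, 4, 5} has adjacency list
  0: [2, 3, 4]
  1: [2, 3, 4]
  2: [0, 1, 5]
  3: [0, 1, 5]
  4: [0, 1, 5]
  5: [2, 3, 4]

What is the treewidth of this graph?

A width-3 tree decomposition is:
Bags: B1 = {0, 1, 3, 5}  B2 = {0, 1, 4, 5}  B3 = {0, 1, 2, 5}
Tree: B1–B2, B2–B3
The largest bag has 4 vertices, giving width 3; this decomposition certifies tw(G) ≤ 3. For the lower bound: the 4 vertex sets {3,5}, {1,4}, {0}, {2} are disjoint, each induces a connected subgraph, and every pair is joined by at least one edge of G. Contracting each set to a single vertex therefore yields K_{4} as a minor, and since treewidth is minor-monotone, tw(G) ≥ tw(K_{4}) = 3. Therefore the treewidth is 3.

3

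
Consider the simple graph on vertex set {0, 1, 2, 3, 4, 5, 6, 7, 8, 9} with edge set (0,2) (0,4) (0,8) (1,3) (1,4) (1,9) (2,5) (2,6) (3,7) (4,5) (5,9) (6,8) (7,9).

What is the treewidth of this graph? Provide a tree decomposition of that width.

Treewidth 2.
One optimal decomposition is:
Bags: B1 = {3, 7, 9}  B2 = {1, 3, 9}  B3 = {1, 5, 9}  B4 = {1, 4, 5}  B5 = {2, 4, 5}  B6 = {0, 2, 4}  B7 = {0, 2, 6}  B8 = {0, 6, 8}
Tree: B1–B2, B2–B3, B3–B4, B4–B5, B5–B6, B6–B7, B7–B8

Every bag has size at most 3, so the width is 3 − 1 = 2 and tw(G) ≤ 2. For the lower bound, G contains the cycle 7–3–1–9–7, so G is not a forest; only forests have treewidth ≤ 1, hence tw(G) ≥ 2. Combining the bounds, tw(G) = 2.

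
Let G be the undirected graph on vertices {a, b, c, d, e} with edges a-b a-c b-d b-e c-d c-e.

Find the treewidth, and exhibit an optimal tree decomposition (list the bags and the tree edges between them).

Each bag holds 3 vertices, so the decomposition has width 2, which upper-bounds the treewidth. For the lower bound, G contains the cycle b–e–c–a–b, so G is not a forest; only forests have treewidth ≤ 1, hence tw(G) ≥ 2. Hence tw(G) = 2 exactly.

Treewidth 2.
One optimal decomposition is:
Bags: B1 = {b, c, e}  B2 = {a, b, c}  B3 = {b, c, d}
Tree: B1–B2, B2–B3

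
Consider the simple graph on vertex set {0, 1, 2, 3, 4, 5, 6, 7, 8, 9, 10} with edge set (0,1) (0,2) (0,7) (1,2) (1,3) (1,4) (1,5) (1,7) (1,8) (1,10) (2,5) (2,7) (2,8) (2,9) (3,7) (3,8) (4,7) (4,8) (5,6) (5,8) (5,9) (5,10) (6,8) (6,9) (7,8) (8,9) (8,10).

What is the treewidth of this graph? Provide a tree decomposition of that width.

Each bag holds 4 vertices, so the decomposition has width 3, which upper-bounds the treewidth. For the lower bound, the 4 vertices {0, 1, 2, 7} are pairwise adjacent, and any tree decomposition puts a clique entirely inside one bag — forcing width ≥ 3. Combining the bounds, tw(G) = 3.

Treewidth 3.
Bags: B1 = {1, 2, 5, 8}  B2 = {1, 2, 7, 8}  B3 = {1, 3, 7, 8}  B4 = {0, 1, 2, 7}  B5 = {1, 4, 7, 8}  B6 = {2, 5, 8, 9}  B7 = {1, 5, 8, 10}  B8 = {5, 6, 8, 9}
Tree: B1–B2, B2–B3, B2–B4, B2–B5, B1–B6, B1–B7, B6–B8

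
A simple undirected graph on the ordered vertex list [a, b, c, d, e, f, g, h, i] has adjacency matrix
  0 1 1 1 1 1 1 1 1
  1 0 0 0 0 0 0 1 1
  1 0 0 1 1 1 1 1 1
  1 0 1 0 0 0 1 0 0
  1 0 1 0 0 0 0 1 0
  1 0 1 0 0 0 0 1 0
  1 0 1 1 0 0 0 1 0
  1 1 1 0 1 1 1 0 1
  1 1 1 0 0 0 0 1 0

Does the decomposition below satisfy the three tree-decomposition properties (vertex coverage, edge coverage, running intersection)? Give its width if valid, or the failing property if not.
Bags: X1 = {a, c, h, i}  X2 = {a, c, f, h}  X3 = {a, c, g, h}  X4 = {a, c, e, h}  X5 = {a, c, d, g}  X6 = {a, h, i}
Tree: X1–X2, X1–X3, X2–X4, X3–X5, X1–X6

A tree decomposition must satisfy three properties: every vertex lies in some bag; for every edge, both endpoints lie together in some bag; and for every vertex, the bags containing it form a connected subtree. Here vertex b appears in no bag, so the decomposition is invalid.

No — vertex b appears in no bag.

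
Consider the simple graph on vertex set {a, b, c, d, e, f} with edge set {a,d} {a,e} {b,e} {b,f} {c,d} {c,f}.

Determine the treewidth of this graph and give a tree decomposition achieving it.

Treewidth 2.
One optimal decomposition is:
Bags: B1 = {c, d, f}  B2 = {a, d, f}  B3 = {a, e, f}  B4 = {b, e, f}
Tree: B1–B2, B2–B3, B3–B4

The largest bag has 3 vertices, giving width 2; this decomposition certifies tw(G) ≤ 2. The edges f–c–d–a–e–b–f form a cycle, so G is not a tree and its treewidth is at least 2. Hence tw(G) = 2 exactly.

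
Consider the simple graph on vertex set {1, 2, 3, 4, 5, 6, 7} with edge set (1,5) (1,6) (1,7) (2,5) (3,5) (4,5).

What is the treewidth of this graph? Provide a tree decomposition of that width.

Treewidth 1.
One optimal decomposition is:
Bags: B1 = {2, 5}  B2 = {3, 5}  B3 = {4, 5}  B4 = {1, 5}  B5 = {1, 6}  B6 = {1, 7}
Tree: B1–B2, B2–B3, B2–B4, B4–B5, B4–B6

Each bag holds 2 vertices, so the decomposition has width 1, which upper-bounds the treewidth. Any graph with an edge has treewidth ≥ 1, and G has the edge 5–2. The upper and lower bounds meet at 1, so that is the treewidth.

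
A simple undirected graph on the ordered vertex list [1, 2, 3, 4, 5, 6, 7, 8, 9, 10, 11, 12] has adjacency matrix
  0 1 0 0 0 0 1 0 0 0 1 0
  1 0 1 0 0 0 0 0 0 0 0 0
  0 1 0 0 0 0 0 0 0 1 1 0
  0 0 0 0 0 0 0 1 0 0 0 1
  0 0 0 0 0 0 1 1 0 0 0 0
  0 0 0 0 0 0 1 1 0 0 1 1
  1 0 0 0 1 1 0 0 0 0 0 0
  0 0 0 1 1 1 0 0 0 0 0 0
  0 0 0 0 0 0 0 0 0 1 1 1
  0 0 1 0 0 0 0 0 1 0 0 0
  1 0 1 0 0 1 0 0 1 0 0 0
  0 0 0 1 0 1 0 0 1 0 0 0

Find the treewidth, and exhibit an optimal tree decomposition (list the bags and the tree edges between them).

Every bag has size at most 4, so the width is 4 − 1 = 3 and tw(G) ≤ 3. For the lower bound: the 4 vertex sets {4,5,8}, {12}, {6}, {1,7,9,11} are disjoint, each induces a connected subgraph, and every pair is joined by at least one edge of G. Contracting each set to a single vertex therefore yields K_{4} as a minor, and since treewidth is minor-monotone, tw(G) ≥ tw(K_{4}) = 3. Therefore the treewidth is 3.

Treewidth 3.
One such decomposition:
Bags: B1 = {4, 5, 8, 12}  B2 = {5, 6, 8, 12}  B3 = {5, 6, 7, 12}  B4 = {6, 7, 9, 12}  B5 = {6, 7, 9, 11}  B6 = {1, 7, 9, 11}  B7 = {1, 9, 10, 11}  B8 = {1, 3, 10, 11}  B9 = {1, 2, 3, 10}
Tree: B1–B2, B2–B3, B3–B4, B4–B5, B5–B6, B6–B7, B7–B8, B8–B9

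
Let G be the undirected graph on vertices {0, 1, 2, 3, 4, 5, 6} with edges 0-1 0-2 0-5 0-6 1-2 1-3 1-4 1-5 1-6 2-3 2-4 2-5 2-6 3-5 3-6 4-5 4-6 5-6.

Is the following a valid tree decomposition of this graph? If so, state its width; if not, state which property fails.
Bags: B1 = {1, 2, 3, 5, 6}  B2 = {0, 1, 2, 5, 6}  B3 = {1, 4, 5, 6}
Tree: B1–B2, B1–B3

No — edge (2,4) lies in no bag.

A tree decomposition must satisfy three properties: every vertex lies in some bag; for every edge, both endpoints lie together in some bag; and for every vertex, the bags containing it form a connected subtree. Here edge (2,4) lies in no bag, so the decomposition is invalid.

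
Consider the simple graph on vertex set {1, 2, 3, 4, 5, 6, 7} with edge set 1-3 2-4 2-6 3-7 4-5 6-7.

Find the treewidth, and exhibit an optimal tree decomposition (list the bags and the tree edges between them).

Every bag has size at most 2, so the width is 2 − 1 = 1 and tw(G) ≤ 1. G has an edge, so its treewidth is at least 1. Therefore the treewidth is 1.

Treewidth 1.
Bags: B1 = {1, 3}  B2 = {3, 7}  B3 = {6, 7}  B4 = {2, 6}  B5 = {2, 4}  B6 = {4, 5}
Tree: B1–B2, B2–B3, B3–B4, B4–B5, B5–B6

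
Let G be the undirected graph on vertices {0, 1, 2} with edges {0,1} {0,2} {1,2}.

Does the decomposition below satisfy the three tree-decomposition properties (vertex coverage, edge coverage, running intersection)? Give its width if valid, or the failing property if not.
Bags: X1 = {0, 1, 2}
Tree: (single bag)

Yes; width 2.

Checking the three conditions: (i) the bags cover all of {0, 1, 2}; (ii) for each edge, some bag contains both endpoints; (iii) the bags containing any fixed vertex form a subtree. All hold, so the decomposition is valid with width 3 − 1 = 2.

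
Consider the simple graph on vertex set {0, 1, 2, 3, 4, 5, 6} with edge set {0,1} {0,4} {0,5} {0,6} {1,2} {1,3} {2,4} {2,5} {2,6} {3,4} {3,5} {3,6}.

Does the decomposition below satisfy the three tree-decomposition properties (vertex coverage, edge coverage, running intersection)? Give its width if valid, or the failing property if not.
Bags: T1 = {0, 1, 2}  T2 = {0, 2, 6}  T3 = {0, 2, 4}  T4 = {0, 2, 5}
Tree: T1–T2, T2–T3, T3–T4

No — vertex 3 appears in no bag.

A tree decomposition must satisfy three properties: every vertex lies in some bag; for every edge, both endpoints lie together in some bag; and for every vertex, the bags containing it form a connected subtree. Here vertex 3 appears in no bag, so the decomposition is invalid.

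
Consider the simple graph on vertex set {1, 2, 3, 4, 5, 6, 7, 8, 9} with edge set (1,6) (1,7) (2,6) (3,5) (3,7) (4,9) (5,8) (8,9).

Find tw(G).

1

A width-1 tree decomposition is:
Bags: B1 = {2, 6}  B2 = {1, 6}  B3 = {1, 7}  B4 = {3, 7}  B5 = {3, 5}  B6 = {5, 8}  B7 = {8, 9}  B8 = {4, 9}
Tree: B1–B2, B2–B3, B3–B4, B4–B5, B5–B6, B6–B7, B7–B8
Every bag has size at most 2, so the width is 2 − 1 = 1 and tw(G) ≤ 1. Any graph with an edge has treewidth ≥ 1, and G has the edge 2–6. Hence tw(G) = 1 exactly.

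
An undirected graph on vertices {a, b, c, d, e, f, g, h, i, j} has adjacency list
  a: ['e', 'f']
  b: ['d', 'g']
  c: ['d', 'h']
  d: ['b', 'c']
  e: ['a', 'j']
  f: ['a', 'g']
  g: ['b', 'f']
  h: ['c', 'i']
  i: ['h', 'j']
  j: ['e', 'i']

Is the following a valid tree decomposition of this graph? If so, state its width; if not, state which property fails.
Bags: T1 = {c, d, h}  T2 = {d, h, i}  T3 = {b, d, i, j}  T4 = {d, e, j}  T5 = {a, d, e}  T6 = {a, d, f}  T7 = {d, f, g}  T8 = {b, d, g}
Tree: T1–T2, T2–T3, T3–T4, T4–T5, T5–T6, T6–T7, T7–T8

No — bags containing vertex b are not connected in the tree.

A tree decomposition must satisfy three properties: every vertex lies in some bag; for every edge, both endpoints lie together in some bag; and for every vertex, the bags containing it form a connected subtree. Here bags containing vertex b are not connected in the tree, so the decomposition is invalid.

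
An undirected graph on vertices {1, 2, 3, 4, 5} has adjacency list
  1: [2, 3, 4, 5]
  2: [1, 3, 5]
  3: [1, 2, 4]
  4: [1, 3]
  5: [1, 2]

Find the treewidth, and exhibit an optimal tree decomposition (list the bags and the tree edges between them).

Treewidth 2.
One optimal decomposition is:
Bags: B1 = {1, 2, 5}  B2 = {1, 2, 3}  B3 = {1, 3, 4}
Tree: B1–B2, B2–B3

Every bag has size at most 3, so the width is 3 − 1 = 2 and tw(G) ≤ 2. On the other hand G contains the 3-clique {1, 2, 3}. A clique must lie in a single bag of any decomposition, so no decomposition can have width below 2. Combining the bounds, tw(G) = 2.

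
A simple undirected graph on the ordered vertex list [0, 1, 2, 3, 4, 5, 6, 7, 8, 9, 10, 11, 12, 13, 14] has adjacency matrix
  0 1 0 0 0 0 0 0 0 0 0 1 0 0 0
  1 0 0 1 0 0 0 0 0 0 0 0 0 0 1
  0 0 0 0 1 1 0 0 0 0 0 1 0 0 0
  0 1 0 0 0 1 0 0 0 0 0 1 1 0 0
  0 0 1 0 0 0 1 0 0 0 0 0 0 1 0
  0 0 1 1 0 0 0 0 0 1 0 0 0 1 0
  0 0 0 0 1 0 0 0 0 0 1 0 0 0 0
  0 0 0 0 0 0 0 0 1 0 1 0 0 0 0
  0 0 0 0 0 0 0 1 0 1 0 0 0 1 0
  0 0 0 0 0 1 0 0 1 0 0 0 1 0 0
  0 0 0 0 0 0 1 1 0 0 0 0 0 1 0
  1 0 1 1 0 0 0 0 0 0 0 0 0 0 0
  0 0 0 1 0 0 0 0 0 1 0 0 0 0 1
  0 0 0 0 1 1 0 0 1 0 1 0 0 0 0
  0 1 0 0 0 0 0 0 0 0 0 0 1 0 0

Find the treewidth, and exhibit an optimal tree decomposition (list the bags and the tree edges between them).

Each bag holds 4 vertices, so the decomposition has width 3, which upper-bounds the treewidth. For the lower bound: the 4 vertex sets {0,1,14}, {12}, {3}, {2,5,9,11} are disjoint, each induces a connected subgraph, and every pair is joined by at least one edge of G. Contracting each set to a single vertex therefore yields K_{4} as a minor, and since treewidth is minor-monotone, tw(G) ≥ tw(K_{4}) = 3. Therefore the treewidth is 3.

Treewidth 3.
One such decomposition:
Bags: B1 = {0, 1, 12, 14}  B2 = {0, 1, 3, 12}  B3 = {0, 3, 11, 12}  B4 = {3, 9, 11, 12}  B5 = {3, 5, 9, 11}  B6 = {2, 5, 9, 11}  B7 = {2, 5, 8, 9}  B8 = {2, 5, 8, 13}  B9 = {2, 4, 8, 13}  B10 = {4, 7, 8, 13}  B11 = {4, 7, 10, 13}  B12 = {4, 6, 7, 10}
Tree: B1–B2, B2–B3, B3–B4, B4–B5, B5–B6, B6–B7, B7–B8, B8–B9, B9–B10, B10–B11, B11–B12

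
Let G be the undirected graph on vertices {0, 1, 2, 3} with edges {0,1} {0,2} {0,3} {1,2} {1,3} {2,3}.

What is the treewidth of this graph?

A width-3 tree decomposition is:
Bags: B1 = {0, 1, 2, 3}
Tree: (single bag)
A single bag containing all 4 vertices is trivially a valid decomposition of width 3. On the other hand G contains the 4-clique {0, 1, 2, 3}. A clique must lie in a single bag of any decomposition, so no decomposition can have width below 3. Combining the bounds, tw(G) = 3.

3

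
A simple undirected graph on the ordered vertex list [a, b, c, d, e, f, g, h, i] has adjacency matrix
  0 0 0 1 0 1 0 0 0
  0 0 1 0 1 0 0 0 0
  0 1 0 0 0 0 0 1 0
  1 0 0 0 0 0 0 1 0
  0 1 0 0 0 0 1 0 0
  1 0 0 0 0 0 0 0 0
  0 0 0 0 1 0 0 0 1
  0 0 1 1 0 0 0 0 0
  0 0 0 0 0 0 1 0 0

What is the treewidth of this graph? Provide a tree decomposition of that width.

Treewidth 1.
One optimal decomposition is:
Bags: B1 = {g, i}  B2 = {e, g}  B3 = {b, e}  B4 = {b, c}  B5 = {c, h}  B6 = {d, h}  B7 = {a, d}  B8 = {a, f}
Tree: B1–B2, B2–B3, B3–B4, B4–B5, B5–B6, B6–B7, B7–B8

Each bag holds 2 vertices, so the decomposition has width 1, which upper-bounds the treewidth. Since G has at least one edge (e.g. i–g), it is not an edgeless graph, so tw(G) ≥ 1. Combining the bounds, tw(G) = 1.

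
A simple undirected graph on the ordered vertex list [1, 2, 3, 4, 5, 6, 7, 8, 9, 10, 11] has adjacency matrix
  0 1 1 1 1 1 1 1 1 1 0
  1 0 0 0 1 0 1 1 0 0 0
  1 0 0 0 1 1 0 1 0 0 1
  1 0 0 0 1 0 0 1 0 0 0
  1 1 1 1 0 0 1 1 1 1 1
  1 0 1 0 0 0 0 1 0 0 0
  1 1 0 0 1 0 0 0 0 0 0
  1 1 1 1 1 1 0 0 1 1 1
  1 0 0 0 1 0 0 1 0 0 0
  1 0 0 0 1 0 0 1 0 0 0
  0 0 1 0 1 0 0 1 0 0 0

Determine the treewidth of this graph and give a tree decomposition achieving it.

Treewidth 3.
Bags: B1 = {1, 4, 5, 8}  B2 = {1, 5, 8, 10}  B3 = {1, 5, 8, 9}  B4 = {1, 2, 5, 8}  B5 = {1, 3, 5, 8}  B6 = {1, 3, 6, 8}  B7 = {3, 5, 8, 11}  B8 = {1, 2, 5, 7}
Tree: B1–B2, B2–B3, B2–B4, B1–B5, B5–B6, B5–B7, B4–B8

Each bag holds 4 vertices, so the decomposition has width 3, which upper-bounds the treewidth. On the other hand G contains the 4-clique {1, 2, 5, 8}. A clique must lie in a single bag of any decomposition, so no decomposition can have width below 3. Hence tw(G) = 3 exactly.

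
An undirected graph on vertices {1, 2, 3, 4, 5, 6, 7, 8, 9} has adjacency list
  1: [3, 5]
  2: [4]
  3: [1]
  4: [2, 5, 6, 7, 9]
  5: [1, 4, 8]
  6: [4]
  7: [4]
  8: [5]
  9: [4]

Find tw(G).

1

A width-1 tree decomposition is:
Bags: B1 = {4, 5}  B2 = {4, 9}  B3 = {5, 8}  B4 = {1, 5}  B5 = {4, 7}  B6 = {2, 4}  B7 = {4, 6}  B8 = {1, 3}
Tree: B1–B2, B1–B3, B1–B4, B2–B5, B1–B6, B1–B7, B4–B8
Every bag has size at most 2, so the width is 2 − 1 = 1 and tw(G) ≤ 1. G has an edge, so its treewidth is at least 1. Therefore the treewidth is 1.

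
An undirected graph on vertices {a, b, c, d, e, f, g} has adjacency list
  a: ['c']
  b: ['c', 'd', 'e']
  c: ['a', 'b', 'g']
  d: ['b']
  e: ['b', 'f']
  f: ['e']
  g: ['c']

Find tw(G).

1

A width-1 tree decomposition is:
Bags: B1 = {b, c}  B2 = {c, g}  B3 = {b, e}  B4 = {a, c}  B5 = {b, d}  B6 = {e, f}
Tree: B1–B2, B1–B3, B2–B4, B3–B5, B3–B6
The largest bag has 2 vertices, giving width 1; this decomposition certifies tw(G) ≤ 1. Any graph with an edge has treewidth ≥ 1, and G has the edge b–c. Hence tw(G) = 1 exactly.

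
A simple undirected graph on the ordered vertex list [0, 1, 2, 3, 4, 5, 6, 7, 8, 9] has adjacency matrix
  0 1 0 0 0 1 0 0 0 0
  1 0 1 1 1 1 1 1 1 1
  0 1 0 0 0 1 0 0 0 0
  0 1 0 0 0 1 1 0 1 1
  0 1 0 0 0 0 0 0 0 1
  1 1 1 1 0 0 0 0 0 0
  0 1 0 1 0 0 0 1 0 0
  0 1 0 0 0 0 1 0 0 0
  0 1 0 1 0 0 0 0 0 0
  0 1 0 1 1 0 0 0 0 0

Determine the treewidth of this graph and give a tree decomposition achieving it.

The largest bag has 3 vertices, giving width 2; this decomposition certifies tw(G) ≤ 2. For the lower bound, the 3 vertices {0, 1, 5} are pairwise adjacent, and any tree decomposition puts a clique entirely inside one bag — forcing width ≥ 2. Therefore the treewidth is 2.

Treewidth 2.
Bags: B1 = {1, 3, 5}  B2 = {1, 3, 9}  B3 = {1, 3, 6}  B4 = {1, 2, 5}  B5 = {1, 6, 7}  B6 = {0, 1, 5}  B7 = {1, 3, 8}  B8 = {1, 4, 9}
Tree: B1–B2, B1–B3, B1–B4, B3–B5, B1–B6, B3–B7, B2–B8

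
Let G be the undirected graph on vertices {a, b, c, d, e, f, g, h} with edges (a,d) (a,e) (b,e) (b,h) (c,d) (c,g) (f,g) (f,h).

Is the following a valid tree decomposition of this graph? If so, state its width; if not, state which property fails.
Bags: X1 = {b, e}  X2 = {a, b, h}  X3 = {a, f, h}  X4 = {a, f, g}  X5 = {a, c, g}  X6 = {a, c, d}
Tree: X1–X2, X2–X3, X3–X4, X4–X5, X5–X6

A tree decomposition must satisfy three properties: every vertex lies in some bag; for every edge, both endpoints lie together in some bag; and for every vertex, the bags containing it form a connected subtree. Here edge (a,e) lies in no bag, so the decomposition is invalid.

No — edge (a,e) lies in no bag.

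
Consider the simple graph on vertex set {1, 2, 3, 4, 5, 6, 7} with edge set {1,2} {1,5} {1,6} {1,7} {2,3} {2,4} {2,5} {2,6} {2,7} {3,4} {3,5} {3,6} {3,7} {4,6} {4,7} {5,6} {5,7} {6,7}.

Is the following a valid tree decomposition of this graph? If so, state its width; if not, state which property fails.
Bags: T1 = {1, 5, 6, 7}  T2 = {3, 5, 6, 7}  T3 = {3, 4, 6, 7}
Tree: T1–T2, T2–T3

A tree decomposition must satisfy three properties: every vertex lies in some bag; for every edge, both endpoints lie together in some bag; and for every vertex, the bags containing it form a connected subtree. Here vertex 2 appears in no bag, so the decomposition is invalid.

No — vertex 2 appears in no bag.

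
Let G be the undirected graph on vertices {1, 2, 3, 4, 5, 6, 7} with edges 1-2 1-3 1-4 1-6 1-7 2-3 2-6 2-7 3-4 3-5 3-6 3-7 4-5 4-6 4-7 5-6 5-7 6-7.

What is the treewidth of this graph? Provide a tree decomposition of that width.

Treewidth 4.
Bags: B1 = {1, 3, 4, 6, 7}  B2 = {1, 2, 3, 6, 7}  B3 = {3, 4, 5, 6, 7}
Tree: B1–B2, B1–B3

The largest bag has 5 vertices, giving width 4; this decomposition certifies tw(G) ≤ 4. On the other hand G contains the 5-clique {1, 2, 3, 6, 7}. A clique must lie in a single bag of any decomposition, so no decomposition can have width below 4. The upper and lower bounds meet at 4, so that is the treewidth.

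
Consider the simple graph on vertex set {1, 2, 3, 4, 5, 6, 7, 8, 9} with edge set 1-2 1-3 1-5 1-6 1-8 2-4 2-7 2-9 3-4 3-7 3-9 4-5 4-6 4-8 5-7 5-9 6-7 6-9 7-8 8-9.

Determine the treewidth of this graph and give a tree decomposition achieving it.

Every bag has size at most 5, so the width is 5 − 1 = 4 and tw(G) ≤ 4. For the lower bound: the 5 vertex sets {2,9}, {3,7}, {4,8}, {1}, {5} are disjoint, each induces a connected subgraph, and every pair is joined by at least one edge of G. Contracting each set to a single vertex therefore yields K_{5} as a minor, and since treewidth is minor-monotone, tw(G) ≥ tw(K_{5}) = 4. Therefore the treewidth is 4.

Treewidth 4.
Bags: B1 = {1, 2, 4, 7, 9}  B2 = {1, 3, 4, 7, 9}  B3 = {1, 4, 7, 8, 9}  B4 = {1, 4, 5, 7, 9}  B5 = {1, 4, 6, 7, 9}
Tree: B1–B2, B2–B3, B3–B4, B4–B5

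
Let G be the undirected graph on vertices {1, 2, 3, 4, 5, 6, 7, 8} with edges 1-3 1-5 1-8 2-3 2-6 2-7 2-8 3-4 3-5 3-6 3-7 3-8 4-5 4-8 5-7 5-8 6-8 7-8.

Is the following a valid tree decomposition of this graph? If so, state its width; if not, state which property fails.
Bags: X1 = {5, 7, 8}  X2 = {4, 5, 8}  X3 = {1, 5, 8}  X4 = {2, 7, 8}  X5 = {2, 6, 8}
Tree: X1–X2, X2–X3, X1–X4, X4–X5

A tree decomposition must satisfy three properties: every vertex lies in some bag; for every edge, both endpoints lie together in some bag; and for every vertex, the bags containing it form a connected subtree. Here vertex 3 appears in no bag, so the decomposition is invalid.

No — vertex 3 appears in no bag.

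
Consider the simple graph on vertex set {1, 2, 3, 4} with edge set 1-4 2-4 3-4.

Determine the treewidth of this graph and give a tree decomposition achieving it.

Treewidth 1.
Bags: B1 = {3, 4}  B2 = {2, 4}  B3 = {1, 4}
Tree: B1–B2, B1–B3

Each bag holds 2 vertices, so the decomposition has width 1, which upper-bounds the treewidth. Since G has at least one edge (e.g. 4–3), it is not an edgeless graph, so tw(G) ≥ 1. The upper and lower bounds meet at 1, so that is the treewidth.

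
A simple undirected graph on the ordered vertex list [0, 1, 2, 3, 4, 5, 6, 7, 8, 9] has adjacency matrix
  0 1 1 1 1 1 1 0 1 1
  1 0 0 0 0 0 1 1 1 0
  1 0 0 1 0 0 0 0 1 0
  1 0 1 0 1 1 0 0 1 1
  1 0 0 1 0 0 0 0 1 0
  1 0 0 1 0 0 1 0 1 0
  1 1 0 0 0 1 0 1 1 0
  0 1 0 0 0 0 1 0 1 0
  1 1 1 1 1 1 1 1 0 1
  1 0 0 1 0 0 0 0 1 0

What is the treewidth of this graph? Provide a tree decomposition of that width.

Treewidth 3.
Bags: B1 = {0, 3, 5, 8}  B2 = {0, 3, 8, 9}  B3 = {0, 5, 6, 8}  B4 = {0, 3, 4, 8}  B5 = {0, 2, 3, 8}  B6 = {0, 1, 6, 8}  B7 = {1, 6, 7, 8}
Tree: B1–B2, B1–B3, B1–B4, B4–B5, B3–B6, B6–B7

Every bag has size at most 4, so the width is 4 − 1 = 3 and tw(G) ≤ 3. Conversely, {0, 1, 6, 8} is a clique of size 4, and the vertices of any clique must share a bag in every tree decomposition; so some bag has ≥ 4 vertices and tw(G) ≥ 3. Combining the bounds, tw(G) = 3.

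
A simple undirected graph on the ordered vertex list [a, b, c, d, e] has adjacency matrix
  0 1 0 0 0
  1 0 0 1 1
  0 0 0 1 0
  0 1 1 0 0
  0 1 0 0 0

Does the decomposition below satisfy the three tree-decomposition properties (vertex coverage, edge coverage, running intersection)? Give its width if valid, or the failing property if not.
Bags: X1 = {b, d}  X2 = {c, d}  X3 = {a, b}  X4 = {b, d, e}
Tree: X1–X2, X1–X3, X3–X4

No — bags containing vertex d are not connected in the tree.

A tree decomposition must satisfy three properties: every vertex lies in some bag; for every edge, both endpoints lie together in some bag; and for every vertex, the bags containing it form a connected subtree. Here bags containing vertex d are not connected in the tree, so the decomposition is invalid.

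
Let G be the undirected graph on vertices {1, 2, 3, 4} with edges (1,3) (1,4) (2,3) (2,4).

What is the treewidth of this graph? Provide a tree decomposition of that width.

Each bag holds 3 vertices, so the decomposition has width 2, which upper-bounds the treewidth. The edges 4–1–3–2–4 form a cycle, so G is not a tree and its treewidth is at least 2. Combining the bounds, tw(G) = 2.

Treewidth 2.
One such decomposition:
Bags: B1 = {1, 3, 4}  B2 = {2, 3, 4}
Tree: B1–B2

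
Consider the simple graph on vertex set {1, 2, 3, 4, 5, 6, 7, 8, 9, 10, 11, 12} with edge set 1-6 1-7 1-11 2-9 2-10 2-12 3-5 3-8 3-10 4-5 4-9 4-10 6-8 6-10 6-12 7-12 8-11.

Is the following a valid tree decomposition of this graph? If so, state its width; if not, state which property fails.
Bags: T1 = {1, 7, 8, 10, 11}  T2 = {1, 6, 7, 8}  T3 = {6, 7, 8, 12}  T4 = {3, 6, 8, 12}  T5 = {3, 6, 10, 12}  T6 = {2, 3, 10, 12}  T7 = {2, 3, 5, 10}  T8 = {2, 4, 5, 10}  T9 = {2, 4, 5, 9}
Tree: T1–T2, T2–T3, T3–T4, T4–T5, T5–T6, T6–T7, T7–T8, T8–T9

A tree decomposition must satisfy three properties: every vertex lies in some bag; for every edge, both endpoints lie together in some bag; and for every vertex, the bags containing it form a connected subtree. Here bags containing vertex 10 are not connected in the tree, so the decomposition is invalid.

No — bags containing vertex 10 are not connected in the tree.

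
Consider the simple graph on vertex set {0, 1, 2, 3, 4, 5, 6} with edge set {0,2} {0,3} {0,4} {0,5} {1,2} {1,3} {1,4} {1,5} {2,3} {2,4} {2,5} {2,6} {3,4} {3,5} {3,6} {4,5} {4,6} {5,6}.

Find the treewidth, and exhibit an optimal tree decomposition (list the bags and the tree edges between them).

Every bag has size at most 5, so the width is 5 − 1 = 4 and tw(G) ≤ 4. For the lower bound, the 5 vertices {0, 2, 3, 4, 5} are pairwise adjacent, and any tree decomposition puts a clique entirely inside one bag — forcing width ≥ 4. Combining the bounds, tw(G) = 4.

Treewidth 4.
One optimal decomposition is:
Bags: B1 = {2, 3, 4, 5, 6}  B2 = {0, 2, 3, 4, 5}  B3 = {1, 2, 3, 4, 5}
Tree: B1–B2, B2–B3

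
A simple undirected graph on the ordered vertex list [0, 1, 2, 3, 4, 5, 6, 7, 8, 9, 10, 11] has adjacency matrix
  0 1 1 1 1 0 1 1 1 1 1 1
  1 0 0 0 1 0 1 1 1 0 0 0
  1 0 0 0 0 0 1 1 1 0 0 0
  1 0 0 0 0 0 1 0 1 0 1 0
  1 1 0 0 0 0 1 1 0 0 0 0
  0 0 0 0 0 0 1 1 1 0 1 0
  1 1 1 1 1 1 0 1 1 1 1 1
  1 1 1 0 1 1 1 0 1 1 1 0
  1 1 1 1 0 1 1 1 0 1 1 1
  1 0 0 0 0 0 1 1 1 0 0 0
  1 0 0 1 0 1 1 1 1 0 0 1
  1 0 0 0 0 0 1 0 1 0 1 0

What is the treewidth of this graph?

A width-4 tree decomposition is:
Bags: B1 = {0, 6, 7, 8, 10}  B2 = {5, 6, 7, 8, 10}  B3 = {0, 1, 6, 7, 8}  B4 = {0, 6, 8, 10, 11}  B5 = {0, 2, 6, 7, 8}  B6 = {0, 6, 7, 8, 9}  B7 = {0, 3, 6, 8, 10}  B8 = {0, 1, 4, 6, 7}
Tree: B1–B2, B1–B3, B1–B4, B1–B5, B3–B6, B1–B7, B3–B8
Every bag has size at most 5, so the width is 5 − 1 = 4 and tw(G) ≤ 4. For the lower bound, the 5 vertices {0, 6, 8, 10, 11} are pairwise adjacent, and any tree decomposition puts a clique entirely inside one bag — forcing width ≥ 4. Combining the bounds, tw(G) = 4.

4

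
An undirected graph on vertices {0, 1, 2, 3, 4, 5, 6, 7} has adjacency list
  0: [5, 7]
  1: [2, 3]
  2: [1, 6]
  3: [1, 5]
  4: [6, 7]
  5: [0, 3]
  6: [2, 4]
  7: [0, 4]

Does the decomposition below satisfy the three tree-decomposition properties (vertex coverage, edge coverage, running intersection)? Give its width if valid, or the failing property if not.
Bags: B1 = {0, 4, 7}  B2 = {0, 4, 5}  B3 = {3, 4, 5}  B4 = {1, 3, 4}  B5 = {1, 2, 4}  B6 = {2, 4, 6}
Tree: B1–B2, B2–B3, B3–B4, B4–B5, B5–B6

Yes; width 2.

Vertex coverage: the bags together contain {0, 1, 2, 3, 4, 5, 6, 7}, the full vertex set. Edge coverage: each edge of G has both endpoints in at least one bag. Running intersection: for every vertex, the bags containing it form a connected subtree. All three properties hold, so this is a valid tree decomposition of width max|bag| − 1 = 2, and hence tw(G) ≤ 2.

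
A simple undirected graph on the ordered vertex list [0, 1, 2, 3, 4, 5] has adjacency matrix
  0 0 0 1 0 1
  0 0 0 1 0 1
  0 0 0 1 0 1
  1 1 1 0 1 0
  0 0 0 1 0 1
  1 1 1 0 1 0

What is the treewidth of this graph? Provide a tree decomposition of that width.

Treewidth 2.
Bags: B1 = {2, 3, 5}  B2 = {1, 3, 5}  B3 = {3, 4, 5}  B4 = {0, 3, 5}
Tree: B1–B2, B2–B3, B3–B4

The largest bag has 3 vertices, giving width 2; this decomposition certifies tw(G) ≤ 2. Since 2–5–1–3–2 is a cycle in G, G is not acyclic. Forests are exactly the graphs of treewidth ≤ 1, so tw(G) ≥ 2. Therefore the treewidth is 2.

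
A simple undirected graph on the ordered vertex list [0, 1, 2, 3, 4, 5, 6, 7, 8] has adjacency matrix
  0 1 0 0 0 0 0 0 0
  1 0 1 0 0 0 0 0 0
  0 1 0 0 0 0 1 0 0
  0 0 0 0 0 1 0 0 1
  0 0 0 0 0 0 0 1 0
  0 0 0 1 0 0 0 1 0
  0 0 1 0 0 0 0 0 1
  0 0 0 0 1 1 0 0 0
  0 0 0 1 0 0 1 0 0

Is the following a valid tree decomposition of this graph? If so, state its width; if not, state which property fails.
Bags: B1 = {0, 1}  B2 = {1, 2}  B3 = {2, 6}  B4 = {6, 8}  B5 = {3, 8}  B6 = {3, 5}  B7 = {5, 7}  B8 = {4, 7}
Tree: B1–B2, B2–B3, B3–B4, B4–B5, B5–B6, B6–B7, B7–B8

Every vertex of G appears in some bag (union = {0, 1, 2, 3, 4, 5, 6, 7, 8}); every edge is covered by a bag; and for each vertex v the set of bags containing v is connected in the bag tree. The decomposition is therefore valid. The largest bag has 2 vertices, so the width is 1.

Yes; width 1.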